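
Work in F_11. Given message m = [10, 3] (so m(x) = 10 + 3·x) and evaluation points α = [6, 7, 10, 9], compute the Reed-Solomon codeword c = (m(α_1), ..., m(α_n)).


c = [6, 9, 7, 4]

Message polynomial: m(x) = 10 + 3·x (mod 11).
For each evaluation point α_i, compute m(α_i) mod 11:
  α_1 = 6: Horner steps 3 → 6, so m(6) = 6.
  α_2 = 7: Horner steps 3 → 9, so m(7) = 9.
  α_3 = 10: Horner steps 3 → 7, so m(10) = 7.
  α_4 = 9: Horner steps 3 → 4, so m(9) = 4.
Codeword c = [6, 9, 7, 4] ∈ F_11^4.


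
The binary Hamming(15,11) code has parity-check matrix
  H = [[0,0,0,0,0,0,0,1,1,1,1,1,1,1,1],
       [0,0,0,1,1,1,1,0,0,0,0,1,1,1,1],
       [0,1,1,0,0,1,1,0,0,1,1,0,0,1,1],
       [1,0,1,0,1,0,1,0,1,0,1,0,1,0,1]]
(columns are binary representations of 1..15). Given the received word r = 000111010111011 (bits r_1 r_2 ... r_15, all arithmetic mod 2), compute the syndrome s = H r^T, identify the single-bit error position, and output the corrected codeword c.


s = (0, 0, 1, 1)^T, error position = 3, corrected codeword c = 001111010111011

Compute s = H r^T mod 2 one row at a time:
  s_1 = 1 + 0 + 1 + 1 + 1 + 0 + 1 + 1 = 6 ≡ 0 (mod 2).
  s_2 = 1 + 1 + 1 + 0 + 1 + 0 + 1 + 1 = 6 ≡ 0 (mod 2).
  s_3 = 0 + 0 + 1 + 0 + 1 + 1 + 1 + 1 = 5 ≡ 1 (mod 2).
  s_4 = 0 + 0 + 1 + 0 + 0 + 1 + 0 + 1 = 3 ≡ 1 (mod 2).
s = (0, 0, 1, 1)^T — this equals column 3 of H (binary 0011), so error is at position 3.
Correct: flip bit 3 of r = 000111010111011 to get c = 001111010111011.


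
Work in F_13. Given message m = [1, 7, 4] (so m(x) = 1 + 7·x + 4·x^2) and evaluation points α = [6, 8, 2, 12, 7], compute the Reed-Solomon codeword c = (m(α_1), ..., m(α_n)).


c = [5, 1, 5, 11, 12]

Message polynomial: m(x) = 1 + 7·x + 4·x^2 (mod 13).
For each evaluation point α_i, compute m(α_i) mod 13:
  α_1 = 6: Horner steps 4 → 5 → 5, so m(6) = 5.
  α_2 = 8: Horner steps 4 → 0 → 1, so m(8) = 1.
  α_3 = 2: Horner steps 4 → 2 → 5, so m(2) = 5.
  α_4 = 12: Horner steps 4 → 3 → 11, so m(12) = 11.
  α_5 = 7: Horner steps 4 → 9 → 12, so m(7) = 12.
Codeword c = [5, 1, 5, 11, 12] ∈ F_13^5.


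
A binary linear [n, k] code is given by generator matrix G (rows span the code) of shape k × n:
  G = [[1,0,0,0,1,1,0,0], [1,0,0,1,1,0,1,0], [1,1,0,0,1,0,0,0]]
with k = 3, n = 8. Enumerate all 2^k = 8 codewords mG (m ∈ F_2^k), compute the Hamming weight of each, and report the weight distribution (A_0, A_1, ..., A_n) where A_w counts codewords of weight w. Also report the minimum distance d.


Weight distribution: A_0 = 1, A_2 = 1, A_3 = 4, A_4 = 1, A_6 = 1. Minimum distance d = 2.

Enumerate all 2^3 = 8 messages m ∈ F_2^3.
For each, compute codeword c = mG in F_2^8, then tally its weight.
  m = 000 → c = 00000000, weight = 0.
  m = 100 → c = 10001100, weight = 3.
  m = 010 → c = 10011010, weight = 4.
  m = 110 → c = 00010110, weight = 3.
  m = 001 → c = 11001000, weight = 3.
  m = 101 → c = 01000100, weight = 2.
  m = 011 → c = 01010010, weight = 3.
  m = 111 → c = 11011110, weight = 6.
Tally weights:
  weight 0: 1 codewords.
  weight 2: 1 codewords.
  weight 3: 4 codewords.
  weight 4: 1 codewords.
  weight 6: 1 codewords.
Minimum distance d = smallest w > 0 with A_w > 0 = 2.
Sanity: Σ A_w = 8 = 2^3 = 8 ✓.


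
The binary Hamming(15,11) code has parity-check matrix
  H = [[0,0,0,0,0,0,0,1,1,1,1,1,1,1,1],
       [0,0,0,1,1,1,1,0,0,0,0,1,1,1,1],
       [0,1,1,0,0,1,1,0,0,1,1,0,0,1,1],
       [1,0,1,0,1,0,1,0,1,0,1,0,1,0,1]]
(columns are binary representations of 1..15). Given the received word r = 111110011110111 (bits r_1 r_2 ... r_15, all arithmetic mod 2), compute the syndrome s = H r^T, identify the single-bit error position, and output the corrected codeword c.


s = (1, 1, 0, 1)^T, error position = 13, corrected codeword c = 111110011110011

Compute s = H r^T mod 2 one row at a time:
  s_1 = 1 + 1 + 1 + 1 + 0 + 1 + 1 + 1 = 7 ≡ 1 (mod 2).
  s_2 = 1 + 1 + 0 + 0 + 0 + 1 + 1 + 1 = 5 ≡ 1 (mod 2).
  s_3 = 1 + 1 + 0 + 0 + 1 + 1 + 1 + 1 = 6 ≡ 0 (mod 2).
  s_4 = 1 + 1 + 1 + 0 + 1 + 1 + 1 + 1 = 7 ≡ 1 (mod 2).
s = (1, 1, 0, 1)^T — this equals column 13 of H (binary 1101), so error is at position 13.
Correct: flip bit 13 of r = 111110011110111 to get c = 111110011110011.


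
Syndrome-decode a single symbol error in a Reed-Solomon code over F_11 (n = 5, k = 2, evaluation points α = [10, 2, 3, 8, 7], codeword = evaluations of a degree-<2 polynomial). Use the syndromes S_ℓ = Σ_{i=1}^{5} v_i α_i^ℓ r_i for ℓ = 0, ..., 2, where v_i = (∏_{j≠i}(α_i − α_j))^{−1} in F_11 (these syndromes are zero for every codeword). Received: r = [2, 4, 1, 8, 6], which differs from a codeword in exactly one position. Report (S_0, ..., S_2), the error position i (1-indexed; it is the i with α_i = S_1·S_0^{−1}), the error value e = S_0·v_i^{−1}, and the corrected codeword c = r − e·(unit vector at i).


S = (10, 4, 6), error at position 5, error magnitude e = 6, c = [2, 4, 1, 8, 0].

Step 1: column multipliers v_i = (∏_{j≠i}(α_i − α_j))^{−1} mod 11.
  i = 1 (α = 10): (10−2)(10−3)(10−8)(10−7) = 8·7·2·3 = 336 ≡ 6, so v_1 = 6^{−1} = 2 (mod 11).
  i = 2 (α = 2): (2−10)(2−3)(2−8)(2−7) = (−8)·(−1)·(−6)·(−5) = 240 ≡ 9, so v_2 = 9^{−1} = 5 (mod 11).
  i = 3 (α = 3): (3−10)(3−2)(3−8)(3−7) = (−7)·1·(−5)·(−4) = −140 ≡ 3, so v_3 = 3^{−1} = 4 (mod 11).
  i = 4 (α = 8): (8−10)(8−2)(8−3)(8−7) = (−2)·6·5·1 = −60 ≡ 6, so v_4 = 6^{−1} = 2 (mod 11).
  i = 5 (α = 7): (7−10)(7−2)(7−3)(7−8) = (−3)·5·4·(−1) = 60 ≡ 5, so v_5 = 5^{−1} = 9 (mod 11).
  v = [2, 5, 4, 2, 9].
Step 2: syndromes of r = [2, 4, 1, 8, 6] (all sums mod 11).
  S_0 = Σ v_i r_i = 2·2 + 5·4 + 4·1 + 2·8 + 9·6 = 98 ≡ 10.
  S_1 = Σ v_i α_i r_i = 2·10·2 + 5·2·4 + 4·3·1 + 2·8·8 + 9·7·6 = 598 ≡ 4.
  α_i^2 mod 11 = [1, 4, 9, 9, 5].
  S_2 = Σ v_i α_i^2 r_i = 2·1·2 + 5·4·4 + 4·9·1 + 2·9·8 + 9·5·6 = 534 ≡ 6.
  S = (10, 4, 6) ≠ 0, so r is not a codeword (an error is present).
Step 3: locate the error. For a single error e at position i, S_ℓ = v_i·e·α_i^ℓ, so α_err = S_1/S_0.
  S_0^{−1} = 10^{−1} = 10 (mod 11), so α_err = 4·10 = 40 ≡ 7 = α_5. Error position i = 5.
  Consistency check: S_2/S_1 = 6·3 = 18 ≡ 7 = α_err ✓ (single-error assumption holds).
Step 4: error magnitude e = S_0/v_5 = S_0·∏_{j≠5}(α_5 − α_j) = 10·5 = 50 ≡ 6 (mod 11).
Step 5: correct position 5: c_5 = r_5 − e = 6 − 6 ≡ 0 (mod 11). Hence c = [2, 4, 1, 8, 0].
  Check: interpolating c through the α_i gives m(x) = 10 + 8·x (degree < 2) with m(α_i) = c_i for every i, so c is indeed a codeword.


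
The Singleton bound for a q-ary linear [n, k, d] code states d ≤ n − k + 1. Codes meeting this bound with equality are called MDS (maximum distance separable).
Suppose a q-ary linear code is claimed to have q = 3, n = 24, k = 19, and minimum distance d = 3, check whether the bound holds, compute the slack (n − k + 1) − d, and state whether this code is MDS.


Singleton RHS = n − k + 1 = 6, slack = 3, bound satisfied, not MDS.

Singleton bound: d ≤ n − k + 1.
Here n = 24, k = 19, so n − k + 1 = 6.
Given d = 3, check d ≤ 6: YES.
Slack = (n − k + 1) − d = 3.
The code is NOT MDS (slack = 3 > 0).
Description: the claimed parameters are [24, 19, 3]_3; such a code would be non-MDS.


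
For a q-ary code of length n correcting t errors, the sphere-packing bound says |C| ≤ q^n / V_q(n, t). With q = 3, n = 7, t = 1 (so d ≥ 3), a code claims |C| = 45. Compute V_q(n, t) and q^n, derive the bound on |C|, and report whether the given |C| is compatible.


V_q(n, t) = 15, q^n = 2187, Hamming bound = 145, |C| = 45 ≤ bound (satisfied).

Step 1: Compute V_q(n, t) = Σ_{j=0}^1 C(n, j) (q−1)^j.
  j = 0: C(7,0)·(2)^0 = 1·1 = 1.
  j = 1: C(7,1)·(2)^1 = 7·2 = 14.
  V_q(n, t) = 1 + 14 = 15.
Step 2: q^n = 3^7 = 2187.
Step 3: Hamming bound ⌊q^n / V_q(n,t)⌋ = ⌊2187/15⌋ = 145.
Step 4: Compare |C| = 45 to 145: satisfied.
The claimed |C| lies below the Hamming bound.


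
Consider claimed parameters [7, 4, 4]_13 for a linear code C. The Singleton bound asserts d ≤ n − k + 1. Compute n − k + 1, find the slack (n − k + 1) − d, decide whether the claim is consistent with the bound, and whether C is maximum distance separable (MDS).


Singleton RHS = n − k + 1 = 4, slack = 0, bound satisfied, MDS.

Singleton bound: d ≤ n − k + 1.
Here n = 7, k = 4, so n − k + 1 = 4.
Given d = 4, check d ≤ 4: YES.
Slack = (n − k + 1) − d = 0.
The code is MDS (slack = 0).
Description: the claimed parameters are [7, 4, 4]_13; such a code would be MDS (meets Singleton bound).


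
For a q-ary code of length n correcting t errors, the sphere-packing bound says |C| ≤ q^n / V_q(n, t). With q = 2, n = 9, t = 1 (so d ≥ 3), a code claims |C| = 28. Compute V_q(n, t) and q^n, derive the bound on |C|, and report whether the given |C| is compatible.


V_q(n, t) = 10, q^n = 512, Hamming bound = 51, |C| = 28 ≤ bound (satisfied).

Step 1: Compute V_q(n, t) = Σ_{j=0}^1 C(n, j) (q−1)^j.
  j = 0: C(9,0)·(1)^0 = 1·1 = 1.
  j = 1: C(9,1)·(1)^1 = 9·1 = 9.
  V_q(n, t) = 1 + 9 = 10.
Step 2: q^n = 2^9 = 512.
Step 3: Hamming bound ⌊q^n / V_q(n,t)⌋ = ⌊512/10⌋ = 51.
Step 4: Compare |C| = 28 to 51: satisfied.
The claimed |C| lies below the Hamming bound.


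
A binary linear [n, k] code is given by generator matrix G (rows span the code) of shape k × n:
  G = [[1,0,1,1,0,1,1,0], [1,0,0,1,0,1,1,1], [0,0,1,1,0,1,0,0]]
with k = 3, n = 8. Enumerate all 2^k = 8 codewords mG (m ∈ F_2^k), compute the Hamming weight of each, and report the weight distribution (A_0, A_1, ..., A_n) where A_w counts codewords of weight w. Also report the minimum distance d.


Weight distribution: A_0 = 1, A_2 = 2, A_3 = 2, A_4 = 1, A_5 = 2. Minimum distance d = 2.

Enumerate all 2^3 = 8 messages m ∈ F_2^3.
For each, compute codeword c = mG in F_2^8, then tally its weight.
  m = 000 → c = 00000000, weight = 0.
  m = 100 → c = 10110110, weight = 5.
  m = 010 → c = 10010111, weight = 5.
  m = 110 → c = 00100001, weight = 2.
  m = 001 → c = 00110100, weight = 3.
  m = 101 → c = 10000010, weight = 2.
  m = 011 → c = 10100011, weight = 4.
  m = 111 → c = 00010101, weight = 3.
Tally weights:
  weight 0: 1 codewords.
  weight 2: 2 codewords.
  weight 3: 2 codewords.
  weight 4: 1 codewords.
  weight 5: 2 codewords.
Minimum distance d = smallest w > 0 with A_w > 0 = 2.
Sanity: Σ A_w = 8 = 2^3 = 8 ✓.


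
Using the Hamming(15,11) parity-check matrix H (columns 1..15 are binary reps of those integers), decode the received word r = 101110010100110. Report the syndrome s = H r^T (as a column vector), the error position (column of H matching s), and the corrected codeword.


s = (0, 0, 1, 0)^T, error position = 2, corrected codeword c = 111110010100110

Compute s = H r^T mod 2 one row at a time:
  s_1 = 1 + 0 + 1 + 0 + 0 + 1 + 1 + 0 = 4 ≡ 0 (mod 2).
  s_2 = 1 + 1 + 0 + 0 + 0 + 1 + 1 + 0 = 4 ≡ 0 (mod 2).
  s_3 = 0 + 1 + 0 + 0 + 1 + 0 + 1 + 0 = 3 ≡ 1 (mod 2).
  s_4 = 1 + 1 + 1 + 0 + 0 + 0 + 1 + 0 = 4 ≡ 0 (mod 2).
s = (0, 0, 1, 0)^T — this equals column 2 of H (binary 0010), so error is at position 2.
Correct: flip bit 2 of r = 101110010100110 to get c = 111110010100110.


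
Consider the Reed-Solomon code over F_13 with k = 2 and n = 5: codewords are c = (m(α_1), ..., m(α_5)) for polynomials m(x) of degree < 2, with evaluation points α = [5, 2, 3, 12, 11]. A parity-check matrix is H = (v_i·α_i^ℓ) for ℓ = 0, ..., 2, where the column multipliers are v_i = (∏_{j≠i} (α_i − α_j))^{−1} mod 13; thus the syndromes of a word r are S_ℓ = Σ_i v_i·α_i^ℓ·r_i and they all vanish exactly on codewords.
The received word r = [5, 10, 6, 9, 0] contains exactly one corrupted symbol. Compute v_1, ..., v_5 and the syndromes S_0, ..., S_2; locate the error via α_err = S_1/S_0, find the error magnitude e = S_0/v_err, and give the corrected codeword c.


S = (4, 7, 9), error at position 1, error magnitude e = 7, c = [11, 10, 6, 9, 0].

Step 1: column multipliers v_i = (∏_{j≠i}(α_i − α_j))^{−1} mod 13.
  i = 1 (α = 5): (5−2)(5−3)(5−12)(5−11) = 3·2·(−7)·(−6) = 252 ≡ 5, so v_1 = 5^{−1} = 8 (mod 13).
  i = 2 (α = 2): (2−5)(2−3)(2−12)(2−11) = (−3)·(−1)·(−10)·(−9) = 270 ≡ 10, so v_2 = 10^{−1} = 4 (mod 13).
  i = 3 (α = 3): (3−5)(3−2)(3−12)(3−11) = (−2)·1·(−9)·(−8) = −144 ≡ 12, so v_3 = 12^{−1} = 12 (mod 13).
  i = 4 (α = 12): (12−5)(12−2)(12−3)(12−11) = 7·10·9·1 = 630 ≡ 6, so v_4 = 6^{−1} = 11 (mod 13).
  i = 5 (α = 11): (11−5)(11−2)(11−3)(11−12) = 6·9·8·(−1) = −432 ≡ 10, so v_5 = 10^{−1} = 4 (mod 13).
  v = [8, 4, 12, 11, 4].
Step 2: syndromes of r = [5, 10, 6, 9, 0] (all sums mod 13).
  S_0 = Σ v_i r_i = 8·5 + 4·10 + 12·6 + 11·9 + 4·0 = 251 ≡ 4.
  S_1 = Σ v_i α_i r_i = 8·5·5 + 4·2·10 + 12·3·6 + 11·12·9 + 4·11·0 = 1684 ≡ 7.
  α_i^2 mod 13 = [12, 4, 9, 1, 4].
  S_2 = Σ v_i α_i^2 r_i = 8·12·5 + 4·4·10 + 12·9·6 + 11·1·9 + 4·4·0 = 1387 ≡ 9.
  S = (4, 7, 9) ≠ 0, so r is not a codeword (an error is present).
Step 3: locate the error. For a single error e at position i, S_ℓ = v_i·e·α_i^ℓ, so α_err = S_1/S_0.
  S_0^{−1} = 4^{−1} = 10 (mod 13), so α_err = 7·10 = 70 ≡ 5 = α_1. Error position i = 1.
  Consistency check: S_2/S_1 = 9·2 = 18 ≡ 5 = α_err ✓ (single-error assumption holds).
Step 4: error magnitude e = S_0/v_1 = S_0·∏_{j≠1}(α_1 − α_j) = 4·5 = 20 ≡ 7 (mod 13).
Step 5: correct position 1: c_1 = r_1 − e = 5 − 7 ≡ 11 (mod 13). Hence c = [11, 10, 6, 9, 0].
  Check: interpolating c through the α_i gives m(x) = 5 + 9·x (degree < 2) with m(α_i) = c_i for every i, so c is indeed a codeword.


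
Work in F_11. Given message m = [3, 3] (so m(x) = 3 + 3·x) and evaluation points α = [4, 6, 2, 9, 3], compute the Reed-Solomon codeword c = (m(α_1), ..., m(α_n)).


c = [4, 10, 9, 8, 1]

Message polynomial: m(x) = 3 + 3·x (mod 11).
For each evaluation point α_i, compute m(α_i) mod 11:
  α_1 = 4: Horner steps 3 → 4, so m(4) = 4.
  α_2 = 6: Horner steps 3 → 10, so m(6) = 10.
  α_3 = 2: Horner steps 3 → 9, so m(2) = 9.
  α_4 = 9: Horner steps 3 → 8, so m(9) = 8.
  α_5 = 3: Horner steps 3 → 1, so m(3) = 1.
Codeword c = [4, 10, 9, 8, 1] ∈ F_11^5.


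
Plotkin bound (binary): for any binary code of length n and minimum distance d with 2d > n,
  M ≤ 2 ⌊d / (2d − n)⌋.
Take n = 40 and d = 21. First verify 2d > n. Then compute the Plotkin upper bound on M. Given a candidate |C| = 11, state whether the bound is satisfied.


Plotkin bound M ≤ 20; given |C| = 11 ≤ bound (satisfied).

Check applicability: 2d = 42, n = 40.
2d − n = 2 > 0, so Plotkin applies.
Compute d/(2d−n) = 21/2 ≈ 10.5000.
⌊d/(2d−n)⌋ = 10.
Plotkin bound: M ≤ 2·10 = 20.
Given |C| = 11, check: satisfied.
This |C| is below the Plotkin bound.


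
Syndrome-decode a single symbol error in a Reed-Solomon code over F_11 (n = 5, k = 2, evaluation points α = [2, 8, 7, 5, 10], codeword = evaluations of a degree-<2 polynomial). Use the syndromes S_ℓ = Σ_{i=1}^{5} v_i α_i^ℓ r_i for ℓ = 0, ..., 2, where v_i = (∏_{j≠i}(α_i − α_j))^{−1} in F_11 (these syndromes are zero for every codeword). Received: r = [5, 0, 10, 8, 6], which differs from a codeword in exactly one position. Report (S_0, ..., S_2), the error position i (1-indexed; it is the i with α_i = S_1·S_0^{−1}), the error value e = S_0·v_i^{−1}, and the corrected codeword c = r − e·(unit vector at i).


S = (9, 2, 9), error at position 5, error magnitude e = 4, c = [5, 0, 10, 8, 2].

Step 1: column multipliers v_i = (∏_{j≠i}(α_i − α_j))^{−1} mod 11.
  i = 1 (α = 2): (2−8)(2−7)(2−5)(2−10) = (−6)·(−5)·(−3)·(−8) = 720 ≡ 5, so v_1 = 5^{−1} = 9 (mod 11).
  i = 2 (α = 8): (8−2)(8−7)(8−5)(8−10) = 6·1·3·(−2) = −36 ≡ 8, so v_2 = 8^{−1} = 7 (mod 11).
  i = 3 (α = 7): (7−2)(7−8)(7−5)(7−10) = 5·(−1)·2·(−3) = 30 ≡ 8, so v_3 = 8^{−1} = 7 (mod 11).
  i = 4 (α = 5): (5−2)(5−8)(5−7)(5−10) = 3·(−3)·(−2)·(−5) = −90 ≡ 9, so v_4 = 9^{−1} = 5 (mod 11).
  i = 5 (α = 10): (10−2)(10−8)(10−7)(10−5) = 8·2·3·5 = 240 ≡ 9, so v_5 = 9^{−1} = 5 (mod 11).
  v = [9, 7, 7, 5, 5].
Step 2: syndromes of r = [5, 0, 10, 8, 6] (all sums mod 11).
  S_0 = Σ v_i r_i = 9·5 + 7·0 + 7·10 + 5·8 + 5·6 = 185 ≡ 9.
  S_1 = Σ v_i α_i r_i = 9·2·5 + 7·8·0 + 7·7·10 + 5·5·8 + 5·10·6 = 1080 ≡ 2.
  α_i^2 mod 11 = [4, 9, 5, 3, 1].
  S_2 = Σ v_i α_i^2 r_i = 9·4·5 + 7·9·0 + 7·5·10 + 5·3·8 + 5·1·6 = 680 ≡ 9.
  S = (9, 2, 9) ≠ 0, so r is not a codeword (an error is present).
Step 3: locate the error. For a single error e at position i, S_ℓ = v_i·e·α_i^ℓ, so α_err = S_1/S_0.
  S_0^{−1} = 9^{−1} = 5 (mod 11), so α_err = 2·5 = 10 ≡ 10 = α_5. Error position i = 5.
  Consistency check: S_2/S_1 = 9·6 = 54 ≡ 10 = α_err ✓ (single-error assumption holds).
Step 4: error magnitude e = S_0/v_5 = S_0·∏_{j≠5}(α_5 − α_j) = 9·9 = 81 ≡ 4 (mod 11).
Step 5: correct position 5: c_5 = r_5 − e = 6 − 4 ≡ 2 (mod 11). Hence c = [5, 0, 10, 8, 2].
  Check: interpolating c through the α_i gives m(x) = 3 + 1·x (degree < 2) with m(α_i) = c_i for every i, so c is indeed a codeword.


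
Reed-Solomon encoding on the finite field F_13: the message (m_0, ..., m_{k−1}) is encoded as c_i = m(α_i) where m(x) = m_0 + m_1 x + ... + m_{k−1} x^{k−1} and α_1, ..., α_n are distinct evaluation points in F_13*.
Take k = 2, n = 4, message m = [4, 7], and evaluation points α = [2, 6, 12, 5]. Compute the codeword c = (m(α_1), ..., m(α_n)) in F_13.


c = [5, 7, 10, 0]

Message polynomial: m(x) = 4 + 7·x (mod 13).
For each evaluation point α_i, compute m(α_i) mod 13:
  α_1 = 2: Horner steps 7 → 5, so m(2) = 5.
  α_2 = 6: Horner steps 7 → 7, so m(6) = 7.
  α_3 = 12: Horner steps 7 → 10, so m(12) = 10.
  α_4 = 5: Horner steps 7 → 0, so m(5) = 0.
Codeword c = [5, 7, 10, 0] ∈ F_13^4.


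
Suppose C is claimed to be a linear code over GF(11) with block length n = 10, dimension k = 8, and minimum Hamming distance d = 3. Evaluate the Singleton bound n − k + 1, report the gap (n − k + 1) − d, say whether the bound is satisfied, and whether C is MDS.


Singleton RHS = n − k + 1 = 3, slack = 0, bound satisfied, MDS.

Singleton bound: d ≤ n − k + 1.
Here n = 10, k = 8, so n − k + 1 = 3.
Given d = 3, check d ≤ 3: YES.
Slack = (n − k + 1) − d = 0.
The code is MDS (slack = 0).
Description: the claimed parameters are [10, 8, 3]_11; such a code would be MDS (meets Singleton bound).


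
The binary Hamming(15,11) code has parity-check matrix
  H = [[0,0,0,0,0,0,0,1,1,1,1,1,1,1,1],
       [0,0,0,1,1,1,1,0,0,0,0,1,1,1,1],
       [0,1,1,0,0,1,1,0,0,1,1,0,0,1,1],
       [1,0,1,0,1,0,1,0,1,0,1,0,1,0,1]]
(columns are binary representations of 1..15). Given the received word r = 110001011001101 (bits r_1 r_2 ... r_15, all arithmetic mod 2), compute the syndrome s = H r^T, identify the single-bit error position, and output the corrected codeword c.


s = (1, 0, 1, 0)^T, error position = 10, corrected codeword c = 110001011101101

Compute s = H r^T mod 2 one row at a time:
  s_1 = 1 + 1 + 0 + 0 + 1 + 1 + 0 + 1 = 5 ≡ 1 (mod 2).
  s_2 = 0 + 0 + 1 + 0 + 1 + 1 + 0 + 1 = 4 ≡ 0 (mod 2).
  s_3 = 1 + 0 + 1 + 0 + 0 + 0 + 0 + 1 = 3 ≡ 1 (mod 2).
  s_4 = 1 + 0 + 0 + 0 + 1 + 0 + 1 + 1 = 4 ≡ 0 (mod 2).
s = (1, 0, 1, 0)^T — this equals column 10 of H (binary 1010), so error is at position 10.
Correct: flip bit 10 of r = 110001011001101 to get c = 110001011101101.


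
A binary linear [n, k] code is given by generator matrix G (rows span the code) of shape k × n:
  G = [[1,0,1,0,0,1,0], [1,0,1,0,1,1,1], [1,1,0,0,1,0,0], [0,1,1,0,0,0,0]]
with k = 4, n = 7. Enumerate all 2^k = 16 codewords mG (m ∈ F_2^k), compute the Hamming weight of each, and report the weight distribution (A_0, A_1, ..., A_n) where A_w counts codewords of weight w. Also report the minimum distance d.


Weight distribution: A_0 = 1, A_2 = 4, A_3 = 6, A_4 = 3, A_5 = 2. Minimum distance d = 2.

Enumerate all 2^4 = 16 messages m ∈ F_2^4.
For each, compute codeword c = mG in F_2^7, then tally its weight.
  m = 0000 → c = 0000000, weight = 0.
  m = 1000 → c = 1010010, weight = 3.
  m = 0100 → c = 1010111, weight = 5.
  m = 1100 → c = 0000101, weight = 2.
  m = 0010 → c = 1100100, weight = 3.
  m = 1010 → c = 0110110, weight = 4.
  m = 0110 → c = 0110011, weight = 4.
  m = 1110 → c = 1100001, weight = 3.
  m = 0001 → c = 0110000, weight = 2.
  m = 1001 → c = 1100010, weight = 3.
  m = 0101 → c = 1100111, weight = 5.
  m = 1101 → c = 0110101, weight = 4.
  m = 0011 → c = 1010100, weight = 3.
  m = 1011 → c = 0000110, weight = 2.
  m = 0111 → c = 0000011, weight = 2.
  m = 1111 → c = 1010001, weight = 3.
Tally weights:
  weight 0: 1 codewords.
  weight 2: 4 codewords.
  weight 3: 6 codewords.
  weight 4: 3 codewords.
  weight 5: 2 codewords.
Minimum distance d = smallest w > 0 with A_w > 0 = 2.
Sanity: Σ A_w = 16 = 2^4 = 16 ✓.


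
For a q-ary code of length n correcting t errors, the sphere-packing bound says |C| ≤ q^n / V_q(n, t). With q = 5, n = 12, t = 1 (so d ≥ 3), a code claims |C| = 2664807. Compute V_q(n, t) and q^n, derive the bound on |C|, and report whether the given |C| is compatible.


V_q(n, t) = 49, q^n = 244140625, Hamming bound = 4982461, |C| = 2664807 ≤ bound (satisfied).

Step 1: Compute V_q(n, t) = Σ_{j=0}^1 C(n, j) (q−1)^j.
  j = 0: C(12,0)·(4)^0 = 1·1 = 1.
  j = 1: C(12,1)·(4)^1 = 12·4 = 48.
  V_q(n, t) = 1 + 48 = 49.
Step 2: q^n = 5^12 = 244140625.
Step 3: Hamming bound ⌊q^n / V_q(n,t)⌋ = ⌊244140625/49⌋ = 4982461.
Step 4: Compare |C| = 2664807 to 4982461: satisfied.
The claimed |C| lies below the Hamming bound.


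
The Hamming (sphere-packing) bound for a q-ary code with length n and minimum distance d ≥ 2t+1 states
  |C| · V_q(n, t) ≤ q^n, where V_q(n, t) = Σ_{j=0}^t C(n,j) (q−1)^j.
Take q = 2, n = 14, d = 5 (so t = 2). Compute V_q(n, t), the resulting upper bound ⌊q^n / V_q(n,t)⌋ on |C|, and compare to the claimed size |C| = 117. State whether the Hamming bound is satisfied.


V_q(n, t) = 106, q^n = 16384, Hamming bound = 154, |C| = 117 ≤ bound (satisfied).

Step 1: Compute V_q(n, t) = Σ_{j=0}^2 C(n, j) (q−1)^j.
  j = 0: C(14,0)·(1)^0 = 1·1 = 1.
  j = 1: C(14,1)·(1)^1 = 14·1 = 14.
  j = 2: C(14,2)·(1)^2 = 91·1 = 91.
  V_q(n, t) = 1 + 14 + 91 = 106.
Step 2: q^n = 2^14 = 16384.
Step 3: Hamming bound ⌊q^n / V_q(n,t)⌋ = ⌊16384/106⌋ = 154.
Step 4: Compare |C| = 117 to 154: satisfied.
The claimed |C| lies below the Hamming bound.


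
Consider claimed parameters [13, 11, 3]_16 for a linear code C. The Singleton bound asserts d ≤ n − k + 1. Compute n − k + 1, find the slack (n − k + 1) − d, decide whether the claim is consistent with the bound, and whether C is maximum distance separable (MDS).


Singleton RHS = n − k + 1 = 3, slack = 0, bound satisfied, MDS.

Singleton bound: d ≤ n − k + 1.
Here n = 13, k = 11, so n − k + 1 = 3.
Given d = 3, check d ≤ 3: YES.
Slack = (n − k + 1) − d = 0.
The code is MDS (slack = 0).
Description: the claimed parameters are [13, 11, 3]_16; such a code would be MDS (meets Singleton bound).


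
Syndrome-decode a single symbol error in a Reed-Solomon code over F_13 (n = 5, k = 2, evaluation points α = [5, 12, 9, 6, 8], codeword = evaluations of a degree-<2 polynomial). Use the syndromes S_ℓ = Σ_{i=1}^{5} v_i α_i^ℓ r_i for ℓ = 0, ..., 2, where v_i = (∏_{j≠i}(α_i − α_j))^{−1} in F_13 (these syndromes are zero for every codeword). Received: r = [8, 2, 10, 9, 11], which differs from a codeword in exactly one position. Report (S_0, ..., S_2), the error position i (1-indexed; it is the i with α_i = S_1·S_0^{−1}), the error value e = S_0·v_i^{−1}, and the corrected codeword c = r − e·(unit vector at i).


S = (8, 7, 11), error at position 3, error magnitude e = 11, c = [8, 2, 12, 9, 11].

Step 1: column multipliers v_i = (∏_{j≠i}(α_i − α_j))^{−1} mod 13.
  i = 1 (α = 5): (5−12)(5−9)(5−6)(5−8) = (−7)·(−4)·(−1)·(−3) = 84 ≡ 6, so v_1 = 6^{−1} = 11 (mod 13).
  i = 2 (α = 12): (12−5)(12−9)(12−6)(12−8) = 7·3·6·4 = 504 ≡ 10, so v_2 = 10^{−1} = 4 (mod 13).
  i = 3 (α = 9): (9−5)(9−12)(9−6)(9−8) = 4·(−3)·3·1 = −36 ≡ 3, so v_3 = 3^{−1} = 9 (mod 13).
  i = 4 (α = 6): (6−5)(6−12)(6−9)(6−8) = 1·(−6)·(−3)·(−2) = −36 ≡ 3, so v_4 = 3^{−1} = 9 (mod 13).
  i = 5 (α = 8): (8−5)(8−12)(8−9)(8−6) = 3·(−4)·(−1)·2 = 24 ≡ 11, so v_5 = 11^{−1} = 6 (mod 13).
  v = [11, 4, 9, 9, 6].
Step 2: syndromes of r = [8, 2, 10, 9, 11] (all sums mod 13).
  S_0 = Σ v_i r_i = 11·8 + 4·2 + 9·10 + 9·9 + 6·11 = 333 ≡ 8.
  S_1 = Σ v_i α_i r_i = 11·5·8 + 4·12·2 + 9·9·10 + 9·6·9 + 6·8·11 = 2360 ≡ 7.
  α_i^2 mod 13 = [12, 1, 3, 10, 12].
  S_2 = Σ v_i α_i^2 r_i = 11·12·8 + 4·1·2 + 9·3·10 + 9·10·9 + 6·12·11 = 2936 ≡ 11.
  S = (8, 7, 11) ≠ 0, so r is not a codeword (an error is present).
Step 3: locate the error. For a single error e at position i, S_ℓ = v_i·e·α_i^ℓ, so α_err = S_1/S_0.
  S_0^{−1} = 8^{−1} = 5 (mod 13), so α_err = 7·5 = 35 ≡ 9 = α_3. Error position i = 3.
  Consistency check: S_2/S_1 = 11·2 = 22 ≡ 9 = α_err ✓ (single-error assumption holds).
Step 4: error magnitude e = S_0/v_3 = S_0·∏_{j≠3}(α_3 − α_j) = 8·3 = 24 ≡ 11 (mod 13).
Step 5: correct position 3: c_3 = r_3 − e = 10 − 11 ≡ 12 (mod 13). Hence c = [8, 2, 12, 9, 11].
  Check: interpolating c through the α_i gives m(x) = 3 + 1·x (degree < 2) with m(α_i) = c_i for every i, so c is indeed a codeword.


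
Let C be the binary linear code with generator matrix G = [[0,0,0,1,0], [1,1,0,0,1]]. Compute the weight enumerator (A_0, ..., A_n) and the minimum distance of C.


Weight distribution: A_0 = 1, A_1 = 1, A_3 = 1, A_4 = 1. Minimum distance d = 1.

Enumerate all 2^2 = 4 messages m ∈ F_2^2.
For each, compute codeword c = mG in F_2^5, then tally its weight.
  m = 00 → c = 00000, weight = 0.
  m = 10 → c = 00010, weight = 1.
  m = 01 → c = 11001, weight = 3.
  m = 11 → c = 11011, weight = 4.
Tally weights:
  weight 0: 1 codewords.
  weight 1: 1 codewords.
  weight 3: 1 codewords.
  weight 4: 1 codewords.
Minimum distance d = smallest w > 0 with A_w > 0 = 1.
Sanity: Σ A_w = 4 = 2^2 = 4 ✓.


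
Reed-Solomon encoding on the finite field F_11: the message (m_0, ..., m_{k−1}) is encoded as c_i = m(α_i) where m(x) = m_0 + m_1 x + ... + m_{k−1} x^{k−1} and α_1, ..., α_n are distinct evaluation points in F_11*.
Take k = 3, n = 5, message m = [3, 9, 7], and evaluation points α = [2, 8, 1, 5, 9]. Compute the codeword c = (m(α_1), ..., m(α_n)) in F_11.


c = [5, 6, 8, 3, 2]

Message polynomial: m(x) = 3 + 9·x + 7·x^2 (mod 11).
For each evaluation point α_i, compute m(α_i) mod 11:
  α_1 = 2: Horner steps 7 → 1 → 5, so m(2) = 5.
  α_2 = 8: Horner steps 7 → 10 → 6, so m(8) = 6.
  α_3 = 1: Horner steps 7 → 5 → 8, so m(1) = 8.
  α_4 = 5: Horner steps 7 → 0 → 3, so m(5) = 3.
  α_5 = 9: Horner steps 7 → 6 → 2, so m(9) = 2.
Codeword c = [5, 6, 8, 3, 2] ∈ F_11^5.


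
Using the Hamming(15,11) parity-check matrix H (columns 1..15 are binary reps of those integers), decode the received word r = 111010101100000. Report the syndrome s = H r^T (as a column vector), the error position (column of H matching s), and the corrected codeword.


s = (0, 0, 0, 1)^T, error position = 1, corrected codeword c = 011010101100000

Compute s = H r^T mod 2 one row at a time:
  s_1 = 0 + 1 + 1 + 0 + 0 + 0 + 0 + 0 = 2 ≡ 0 (mod 2).
  s_2 = 0 + 1 + 0 + 1 + 0 + 0 + 0 + 0 = 2 ≡ 0 (mod 2).
  s_3 = 1 + 1 + 0 + 1 + 1 + 0 + 0 + 0 = 4 ≡ 0 (mod 2).
  s_4 = 1 + 1 + 1 + 1 + 1 + 0 + 0 + 0 = 5 ≡ 1 (mod 2).
s = (0, 0, 0, 1)^T — this equals column 1 of H (binary 0001), so error is at position 1.
Correct: flip bit 1 of r = 111010101100000 to get c = 011010101100000.


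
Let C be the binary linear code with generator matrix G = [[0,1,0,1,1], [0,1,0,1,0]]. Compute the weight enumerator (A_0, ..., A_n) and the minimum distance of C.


Weight distribution: A_0 = 1, A_1 = 1, A_2 = 1, A_3 = 1. Minimum distance d = 1.

Enumerate all 2^2 = 4 messages m ∈ F_2^2.
For each, compute codeword c = mG in F_2^5, then tally its weight.
  m = 00 → c = 00000, weight = 0.
  m = 10 → c = 01011, weight = 3.
  m = 01 → c = 01010, weight = 2.
  m = 11 → c = 00001, weight = 1.
Tally weights:
  weight 0: 1 codewords.
  weight 1: 1 codewords.
  weight 2: 1 codewords.
  weight 3: 1 codewords.
Minimum distance d = smallest w > 0 with A_w > 0 = 1.
Sanity: Σ A_w = 4 = 2^2 = 4 ✓.


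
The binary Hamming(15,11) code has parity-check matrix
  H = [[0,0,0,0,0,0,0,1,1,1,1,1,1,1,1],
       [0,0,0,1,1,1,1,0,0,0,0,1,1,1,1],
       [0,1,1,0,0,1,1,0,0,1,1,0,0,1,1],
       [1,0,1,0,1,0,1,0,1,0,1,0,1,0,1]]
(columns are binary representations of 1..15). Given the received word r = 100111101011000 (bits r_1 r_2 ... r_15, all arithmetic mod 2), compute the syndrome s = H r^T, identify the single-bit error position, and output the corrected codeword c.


s = (1, 1, 1, 1)^T, error position = 15, corrected codeword c = 100111101011001

Compute s = H r^T mod 2 one row at a time:
  s_1 = 0 + 1 + 0 + 1 + 1 + 0 + 0 + 0 = 3 ≡ 1 (mod 2).
  s_2 = 1 + 1 + 1 + 1 + 1 + 0 + 0 + 0 = 5 ≡ 1 (mod 2).
  s_3 = 0 + 0 + 1 + 1 + 0 + 1 + 0 + 0 = 3 ≡ 1 (mod 2).
  s_4 = 1 + 0 + 1 + 1 + 1 + 1 + 0 + 0 = 5 ≡ 1 (mod 2).
s = (1, 1, 1, 1)^T — this equals column 15 of H (binary 1111), so error is at position 15.
Correct: flip bit 15 of r = 100111101011000 to get c = 100111101011001.


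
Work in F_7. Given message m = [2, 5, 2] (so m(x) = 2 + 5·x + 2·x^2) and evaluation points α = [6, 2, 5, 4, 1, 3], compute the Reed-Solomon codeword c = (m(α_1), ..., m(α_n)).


c = [6, 6, 0, 5, 2, 0]

Message polynomial: m(x) = 2 + 5·x + 2·x^2 (mod 7).
For each evaluation point α_i, compute m(α_i) mod 7:
  α_1 = 6: Horner steps 2 → 3 → 6, so m(6) = 6.
  α_2 = 2: Horner steps 2 → 2 → 6, so m(2) = 6.
  α_3 = 5: Horner steps 2 → 1 → 0, so m(5) = 0.
  α_4 = 4: Horner steps 2 → 6 → 5, so m(4) = 5.
  α_5 = 1: Horner steps 2 → 0 → 2, so m(1) = 2.
  α_6 = 3: Horner steps 2 → 4 → 0, so m(3) = 0.
Codeword c = [6, 6, 0, 5, 2, 0] ∈ F_7^6.


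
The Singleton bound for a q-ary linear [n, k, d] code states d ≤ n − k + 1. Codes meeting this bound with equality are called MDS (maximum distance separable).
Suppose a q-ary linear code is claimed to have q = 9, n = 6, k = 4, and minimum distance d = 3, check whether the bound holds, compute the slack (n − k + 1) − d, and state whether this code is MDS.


Singleton RHS = n − k + 1 = 3, slack = 0, bound satisfied, MDS.

Singleton bound: d ≤ n − k + 1.
Here n = 6, k = 4, so n − k + 1 = 3.
Given d = 3, check d ≤ 3: YES.
Slack = (n − k + 1) − d = 0.
The code is MDS (slack = 0).
Description: the claimed parameters are [6, 4, 3]_9; such a code would be MDS (meets Singleton bound).


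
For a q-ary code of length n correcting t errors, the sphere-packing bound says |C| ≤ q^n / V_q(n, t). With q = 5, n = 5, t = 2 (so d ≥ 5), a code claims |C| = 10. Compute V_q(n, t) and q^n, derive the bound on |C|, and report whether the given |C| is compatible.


V_q(n, t) = 181, q^n = 3125, Hamming bound = 17, |C| = 10 ≤ bound (satisfied).

Step 1: Compute V_q(n, t) = Σ_{j=0}^2 C(n, j) (q−1)^j.
  j = 0: C(5,0)·(4)^0 = 1·1 = 1.
  j = 1: C(5,1)·(4)^1 = 5·4 = 20.
  j = 2: C(5,2)·(4)^2 = 10·16 = 160.
  V_q(n, t) = 1 + 20 + 160 = 181.
Step 2: q^n = 5^5 = 3125.
Step 3: Hamming bound ⌊q^n / V_q(n,t)⌋ = ⌊3125/181⌋ = 17.
Step 4: Compare |C| = 10 to 17: satisfied.
The claimed |C| lies below the Hamming bound.


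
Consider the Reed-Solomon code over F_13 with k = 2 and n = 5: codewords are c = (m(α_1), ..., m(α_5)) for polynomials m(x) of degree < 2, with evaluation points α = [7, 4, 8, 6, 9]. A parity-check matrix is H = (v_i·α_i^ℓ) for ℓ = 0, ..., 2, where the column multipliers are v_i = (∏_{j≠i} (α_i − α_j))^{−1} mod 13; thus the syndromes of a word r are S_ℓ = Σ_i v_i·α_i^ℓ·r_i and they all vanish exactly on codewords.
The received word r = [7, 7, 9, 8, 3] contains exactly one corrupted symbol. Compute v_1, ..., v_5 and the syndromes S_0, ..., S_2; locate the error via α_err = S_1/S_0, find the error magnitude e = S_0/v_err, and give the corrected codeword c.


S = (3, 8, 4), error at position 1, error magnitude e = 5, c = [2, 7, 9, 8, 3].

Step 1: column multipliers v_i = (∏_{j≠i}(α_i − α_j))^{−1} mod 13.
  i = 1 (α = 7): (7−4)(7−8)(7−6)(7−9) = 3·(−1)·1·(−2) = 6 ≡ 6, so v_1 = 6^{−1} = 11 (mod 13).
  i = 2 (α = 4): (4−7)(4−8)(4−6)(4−9) = (−3)·(−4)·(−2)·(−5) = 120 ≡ 3, so v_2 = 3^{−1} = 9 (mod 13).
  i = 3 (α = 8): (8−7)(8−4)(8−6)(8−9) = 1·4·2·(−1) = −8 ≡ 5, so v_3 = 5^{−1} = 8 (mod 13).
  i = 4 (α = 6): (6−7)(6−4)(6−8)(6−9) = (−1)·2·(−2)·(−3) = −12 ≡ 1, so v_4 = 1^{−1} = 1 (mod 13).
  i = 5 (α = 9): (9−7)(9−4)(9−8)(9−6) = 2·5·1·3 = 30 ≡ 4, so v_5 = 4^{−1} = 10 (mod 13).
  v = [11, 9, 8, 1, 10].
Step 2: syndromes of r = [7, 7, 9, 8, 3] (all sums mod 13).
  S_0 = Σ v_i r_i = 11·7 + 9·7 + 8·9 + 1·8 + 10·3 = 250 ≡ 3.
  S_1 = Σ v_i α_i r_i = 11·7·7 + 9·4·7 + 8·8·9 + 1·6·8 + 10·9·3 = 1685 ≡ 8.
  α_i^2 mod 13 = [10, 3, 12, 10, 3].
  S_2 = Σ v_i α_i^2 r_i = 11·10·7 + 9·3·7 + 8·12·9 + 1·10·8 + 10·3·3 = 1993 ≡ 4.
  S = (3, 8, 4) ≠ 0, so r is not a codeword (an error is present).
Step 3: locate the error. For a single error e at position i, S_ℓ = v_i·e·α_i^ℓ, so α_err = S_1/S_0.
  S_0^{−1} = 3^{−1} = 9 (mod 13), so α_err = 8·9 = 72 ≡ 7 = α_1. Error position i = 1.
  Consistency check: S_2/S_1 = 4·5 = 20 ≡ 7 = α_err ✓ (single-error assumption holds).
Step 4: error magnitude e = S_0/v_1 = S_0·∏_{j≠1}(α_1 − α_j) = 3·6 = 18 ≡ 5 (mod 13).
Step 5: correct position 1: c_1 = r_1 − e = 7 − 5 ≡ 2 (mod 13). Hence c = [2, 7, 9, 8, 3].
  Check: interpolating c through the α_i gives m(x) = 5 + 7·x (degree < 2) with m(α_i) = c_i for every i, so c is indeed a codeword.


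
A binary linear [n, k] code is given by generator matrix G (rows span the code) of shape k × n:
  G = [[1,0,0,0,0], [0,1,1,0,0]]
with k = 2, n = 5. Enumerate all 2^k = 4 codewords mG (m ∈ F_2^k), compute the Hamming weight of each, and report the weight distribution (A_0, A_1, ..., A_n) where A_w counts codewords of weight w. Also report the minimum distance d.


Weight distribution: A_0 = 1, A_1 = 1, A_2 = 1, A_3 = 1. Minimum distance d = 1.

Enumerate all 2^2 = 4 messages m ∈ F_2^2.
For each, compute codeword c = mG in F_2^5, then tally its weight.
  m = 00 → c = 00000, weight = 0.
  m = 10 → c = 10000, weight = 1.
  m = 01 → c = 01100, weight = 2.
  m = 11 → c = 11100, weight = 3.
Tally weights:
  weight 0: 1 codewords.
  weight 1: 1 codewords.
  weight 2: 1 codewords.
  weight 3: 1 codewords.
Minimum distance d = smallest w > 0 with A_w > 0 = 1.
Sanity: Σ A_w = 4 = 2^2 = 4 ✓.


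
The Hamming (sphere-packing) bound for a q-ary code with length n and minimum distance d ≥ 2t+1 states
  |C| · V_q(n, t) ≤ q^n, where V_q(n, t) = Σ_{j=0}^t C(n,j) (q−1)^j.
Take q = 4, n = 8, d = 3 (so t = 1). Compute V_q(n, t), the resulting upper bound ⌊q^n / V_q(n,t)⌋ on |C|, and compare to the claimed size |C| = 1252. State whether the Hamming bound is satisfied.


V_q(n, t) = 25, q^n = 65536, Hamming bound = 2621, |C| = 1252 ≤ bound (satisfied).

Step 1: Compute V_q(n, t) = Σ_{j=0}^1 C(n, j) (q−1)^j.
  j = 0: C(8,0)·(3)^0 = 1·1 = 1.
  j = 1: C(8,1)·(3)^1 = 8·3 = 24.
  V_q(n, t) = 1 + 24 = 25.
Step 2: q^n = 4^8 = 65536.
Step 3: Hamming bound ⌊q^n / V_q(n,t)⌋ = ⌊65536/25⌋ = 2621.
Step 4: Compare |C| = 1252 to 2621: satisfied.
The claimed |C| lies below the Hamming bound.


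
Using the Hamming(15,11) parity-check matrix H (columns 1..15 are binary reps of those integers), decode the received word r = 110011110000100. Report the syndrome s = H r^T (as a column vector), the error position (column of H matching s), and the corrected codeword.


s = (0, 0, 1, 0)^T, error position = 2, corrected codeword c = 100011110000100

Compute s = H r^T mod 2 one row at a time:
  s_1 = 1 + 0 + 0 + 0 + 0 + 1 + 0 + 0 = 2 ≡ 0 (mod 2).
  s_2 = 0 + 1 + 1 + 1 + 0 + 1 + 0 + 0 = 4 ≡ 0 (mod 2).
  s_3 = 1 + 0 + 1 + 1 + 0 + 0 + 0 + 0 = 3 ≡ 1 (mod 2).
  s_4 = 1 + 0 + 1 + 1 + 0 + 0 + 1 + 0 = 4 ≡ 0 (mod 2).
s = (0, 0, 1, 0)^T — this equals column 2 of H (binary 0010), so error is at position 2.
Correct: flip bit 2 of r = 110011110000100 to get c = 100011110000100.


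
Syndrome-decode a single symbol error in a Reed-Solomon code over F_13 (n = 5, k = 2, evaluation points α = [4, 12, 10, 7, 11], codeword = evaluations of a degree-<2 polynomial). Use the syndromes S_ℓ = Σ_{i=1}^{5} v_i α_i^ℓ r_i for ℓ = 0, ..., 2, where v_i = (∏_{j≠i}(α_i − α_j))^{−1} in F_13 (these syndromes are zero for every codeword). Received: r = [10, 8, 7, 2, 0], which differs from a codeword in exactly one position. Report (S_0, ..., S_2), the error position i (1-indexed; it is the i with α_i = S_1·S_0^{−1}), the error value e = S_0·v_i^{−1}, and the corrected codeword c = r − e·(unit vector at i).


S = (1, 12, 1), error at position 2, error magnitude e = 2, c = [10, 6, 7, 2, 0].

Step 1: column multipliers v_i = (∏_{j≠i}(α_i − α_j))^{−1} mod 13.
  i = 1 (α = 4): (4−12)(4−10)(4−7)(4−11) = (−8)·(−6)·(−3)·(−7) = 1008 ≡ 7, so v_1 = 7^{−1} = 2 (mod 13).
  i = 2 (α = 12): (12−4)(12−10)(12−7)(12−11) = 8·2·5·1 = 80 ≡ 2, so v_2 = 2^{−1} = 7 (mod 13).
  i = 3 (α = 10): (10−4)(10−12)(10−7)(10−11) = 6·(−2)·3·(−1) = 36 ≡ 10, so v_3 = 10^{−1} = 4 (mod 13).
  i = 4 (α = 7): (7−4)(7−12)(7−10)(7−11) = 3·(−5)·(−3)·(−4) = −180 ≡ 2, so v_4 = 2^{−1} = 7 (mod 13).
  i = 5 (α = 11): (11−4)(11−12)(11−10)(11−7) = 7·(−1)·1·4 = −28 ≡ 11, so v_5 = 11^{−1} = 6 (mod 13).
  v = [2, 7, 4, 7, 6].
Step 2: syndromes of r = [10, 8, 7, 2, 0] (all sums mod 13).
  S_0 = Σ v_i r_i = 2·10 + 7·8 + 4·7 + 7·2 + 6·0 = 118 ≡ 1.
  S_1 = Σ v_i α_i r_i = 2·4·10 + 7·12·8 + 4·10·7 + 7·7·2 + 6·11·0 = 1130 ≡ 12.
  α_i^2 mod 13 = [3, 1, 9, 10, 4].
  S_2 = Σ v_i α_i^2 r_i = 2·3·10 + 7·1·8 + 4·9·7 + 7·10·2 + 6·4·0 = 508 ≡ 1.
  S = (1, 12, 1) ≠ 0, so r is not a codeword (an error is present).
Step 3: locate the error. For a single error e at position i, S_ℓ = v_i·e·α_i^ℓ, so α_err = S_1/S_0.
  S_0^{−1} = 1^{−1} = 1 (mod 13), so α_err = 12·1 = 12 ≡ 12 = α_2. Error position i = 2.
  Consistency check: S_2/S_1 = 1·12 = 12 ≡ 12 = α_err ✓ (single-error assumption holds).
Step 4: error magnitude e = S_0/v_2 = S_0·∏_{j≠2}(α_2 − α_j) = 1·2 = 2 ≡ 2 (mod 13).
Step 5: correct position 2: c_2 = r_2 − e = 8 − 2 ≡ 6 (mod 13). Hence c = [10, 6, 7, 2, 0].
  Check: interpolating c through the α_i gives m(x) = 12 + 6·x (degree < 2) with m(α_i) = c_i for every i, so c is indeed a codeword.


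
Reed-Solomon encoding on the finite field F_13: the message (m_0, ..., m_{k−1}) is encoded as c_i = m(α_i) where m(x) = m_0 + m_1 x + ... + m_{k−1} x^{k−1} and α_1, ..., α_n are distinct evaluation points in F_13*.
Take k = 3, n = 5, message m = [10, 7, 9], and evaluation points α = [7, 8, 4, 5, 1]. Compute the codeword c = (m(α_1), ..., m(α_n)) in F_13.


c = [6, 5, 0, 10, 0]

Message polynomial: m(x) = 10 + 7·x + 9·x^2 (mod 13).
For each evaluation point α_i, compute m(α_i) mod 13:
  α_1 = 7: Horner steps 9 → 5 → 6, so m(7) = 6.
  α_2 = 8: Horner steps 9 → 1 → 5, so m(8) = 5.
  α_3 = 4: Horner steps 9 → 4 → 0, so m(4) = 0.
  α_4 = 5: Horner steps 9 → 0 → 10, so m(5) = 10.
  α_5 = 1: Horner steps 9 → 3 → 0, so m(1) = 0.
Codeword c = [6, 5, 0, 10, 0] ∈ F_13^5.
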